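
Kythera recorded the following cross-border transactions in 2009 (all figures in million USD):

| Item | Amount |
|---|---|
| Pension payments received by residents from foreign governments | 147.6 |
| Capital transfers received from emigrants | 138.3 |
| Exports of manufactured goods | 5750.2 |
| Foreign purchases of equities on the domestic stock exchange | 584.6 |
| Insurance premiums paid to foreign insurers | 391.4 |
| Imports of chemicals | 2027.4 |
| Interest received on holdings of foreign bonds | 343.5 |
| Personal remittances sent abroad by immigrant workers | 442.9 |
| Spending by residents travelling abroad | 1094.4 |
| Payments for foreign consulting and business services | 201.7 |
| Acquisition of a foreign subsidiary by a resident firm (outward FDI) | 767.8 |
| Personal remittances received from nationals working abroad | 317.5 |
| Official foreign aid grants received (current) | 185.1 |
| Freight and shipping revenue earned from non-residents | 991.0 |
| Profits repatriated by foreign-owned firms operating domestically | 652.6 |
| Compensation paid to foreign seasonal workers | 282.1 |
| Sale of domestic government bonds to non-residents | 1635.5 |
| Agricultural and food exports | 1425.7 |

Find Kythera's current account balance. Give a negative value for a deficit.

Goods: 5750.2 - 2027.4 + 1425.7 = 5148.5
Services: -1094.4 - 391.4 + 991.0 - 201.7 = -696.5
Primary income: -652.6 - 282.1 + 343.5 = -591.2
Secondary income: 317.5 + 147.6 - 442.9 + 185.1 = 207.3
Current account = 5148.5 + (-696.5) + (-591.2) + 207.3 = 4068.1
(Excluded from the current account — capital account: capital transfers received from emigrants 138.3; financial account: foreign purchases of equities on the domestic stock exchange 584.6, acquisition of a foreign subsidiary by a resident firm (outward FDI) 767.8, sale of domestic government bonds to non-residents 1635.5.)

4068.1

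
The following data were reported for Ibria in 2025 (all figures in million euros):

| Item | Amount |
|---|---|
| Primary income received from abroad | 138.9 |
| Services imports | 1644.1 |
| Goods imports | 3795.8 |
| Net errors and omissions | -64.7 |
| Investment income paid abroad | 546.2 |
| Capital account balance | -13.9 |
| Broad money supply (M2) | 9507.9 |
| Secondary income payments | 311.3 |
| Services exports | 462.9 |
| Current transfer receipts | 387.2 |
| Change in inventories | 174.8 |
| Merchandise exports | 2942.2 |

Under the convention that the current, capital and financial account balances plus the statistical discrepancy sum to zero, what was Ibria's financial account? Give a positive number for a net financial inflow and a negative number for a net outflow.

2444.8

Goods balance = 2942.2 - 3795.8 = -853.6
Services balance = 462.9 - 1644.1 = -1181.2
Trade balance (goods + services) = -853.6 + (-1181.2) = -2034.8
Net primary income = 138.9 - 546.2 = -407.3
Net secondary income = 387.2 - 311.3 = 75.9
Current account = -2034.8 + (-407.3) + 75.9 = -2366.2
Financial account = -(-2366.2 + (-13.9) + (-64.7)) = 2444.8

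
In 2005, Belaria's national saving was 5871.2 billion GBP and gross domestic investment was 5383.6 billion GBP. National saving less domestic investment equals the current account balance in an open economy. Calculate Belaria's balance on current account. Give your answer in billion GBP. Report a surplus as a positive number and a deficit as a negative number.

CA = S - I = 5871.2 - 5383.6 = 487.6

487.6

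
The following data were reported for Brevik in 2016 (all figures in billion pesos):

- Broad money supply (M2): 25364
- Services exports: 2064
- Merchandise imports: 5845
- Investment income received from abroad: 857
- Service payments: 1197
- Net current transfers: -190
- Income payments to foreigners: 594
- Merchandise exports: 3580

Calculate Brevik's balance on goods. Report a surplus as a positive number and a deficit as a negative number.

-2265

Goods balance = 3580 - 5845 = -2265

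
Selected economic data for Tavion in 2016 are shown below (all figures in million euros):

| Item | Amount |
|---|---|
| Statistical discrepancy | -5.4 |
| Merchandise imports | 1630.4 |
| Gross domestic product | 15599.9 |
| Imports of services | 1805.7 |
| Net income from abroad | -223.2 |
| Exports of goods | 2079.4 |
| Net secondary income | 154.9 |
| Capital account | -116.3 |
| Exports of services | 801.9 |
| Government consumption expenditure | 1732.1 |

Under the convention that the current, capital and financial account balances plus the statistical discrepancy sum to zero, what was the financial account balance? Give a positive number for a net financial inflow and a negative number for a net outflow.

744.8

Goods balance = 2079.4 - 1630.4 = 449.0
Services balance = 801.9 - 1805.7 = -1003.8
Trade balance (goods + services) = 449.0 + (-1003.8) = -554.8
Net primary income = -223.2
Net secondary income = 154.9
Current account = -554.8 + (-223.2) + 154.9 = -623.1
Financial account = -(-623.1 + (-116.3) + (-5.4)) = 744.8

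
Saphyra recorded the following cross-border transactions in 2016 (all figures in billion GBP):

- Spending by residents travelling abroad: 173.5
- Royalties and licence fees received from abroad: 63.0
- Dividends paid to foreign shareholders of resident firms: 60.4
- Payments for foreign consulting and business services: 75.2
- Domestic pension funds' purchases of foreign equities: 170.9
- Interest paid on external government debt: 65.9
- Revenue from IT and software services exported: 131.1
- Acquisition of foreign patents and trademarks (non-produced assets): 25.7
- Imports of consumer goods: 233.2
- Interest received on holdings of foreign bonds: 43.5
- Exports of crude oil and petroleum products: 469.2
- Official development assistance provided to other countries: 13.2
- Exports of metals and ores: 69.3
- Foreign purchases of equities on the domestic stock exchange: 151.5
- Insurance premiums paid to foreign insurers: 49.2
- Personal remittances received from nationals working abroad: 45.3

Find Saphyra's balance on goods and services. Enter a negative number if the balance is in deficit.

201.5

Goods: -233.2 + 69.3 + 469.2 = 305.3
Services: 63.0 + 131.1 - 75.2 - 173.5 - 49.2 = -103.8
Trade balance = 305.3 + (-103.8) = 201.5
(Excluded from the trade balance — primary income: dividends paid to foreign shareholders of resident firms 60.4, interest paid on external government debt 65.9, interest received on holdings of foreign bonds 43.5; financial account: domestic pension funds' purchases of foreign equities 170.9, foreign purchases of equities on the domestic stock exchange 151.5; capital account: acquisition of foreign patents and trademarks (non-produced assets) 25.7; secondary income: official development assistance provided to other countries 13.2, personal remittances received from nationals working abroad 45.3.)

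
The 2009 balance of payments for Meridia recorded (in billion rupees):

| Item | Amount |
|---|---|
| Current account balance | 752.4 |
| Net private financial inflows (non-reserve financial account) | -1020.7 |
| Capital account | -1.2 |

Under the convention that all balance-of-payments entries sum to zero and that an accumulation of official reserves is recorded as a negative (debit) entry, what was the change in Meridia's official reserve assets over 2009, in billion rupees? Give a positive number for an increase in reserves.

Official reserve transactions balance = -(752.4 + (-1.2) + (-1020.7)) = 269.5
An accumulation of reserves is recorded as a debit (negative entry), so the change in the stock of reserves is the negative of that balance.
Change in official reserves = -(269.5) = -269.5

-269.5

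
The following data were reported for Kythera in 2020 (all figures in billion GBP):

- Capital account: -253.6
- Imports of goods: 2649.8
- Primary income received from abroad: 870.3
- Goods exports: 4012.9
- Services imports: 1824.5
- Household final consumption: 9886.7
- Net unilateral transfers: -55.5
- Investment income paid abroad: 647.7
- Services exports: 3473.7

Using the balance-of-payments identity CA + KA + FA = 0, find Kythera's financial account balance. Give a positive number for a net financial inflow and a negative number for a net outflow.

Goods balance = 4012.9 - 2649.8 = 1363.1
Services balance = 3473.7 - 1824.5 = 1649.2
Trade balance (goods + services) = 1363.1 + 1649.2 = 3012.3
Net primary income = 870.3 - 647.7 = 222.6
Net secondary income = -55.5
Current account = 3012.3 + 222.6 + (-55.5) = 3179.4
Financial account = -(3179.4 + (-253.6)) = -2925.8

-2925.8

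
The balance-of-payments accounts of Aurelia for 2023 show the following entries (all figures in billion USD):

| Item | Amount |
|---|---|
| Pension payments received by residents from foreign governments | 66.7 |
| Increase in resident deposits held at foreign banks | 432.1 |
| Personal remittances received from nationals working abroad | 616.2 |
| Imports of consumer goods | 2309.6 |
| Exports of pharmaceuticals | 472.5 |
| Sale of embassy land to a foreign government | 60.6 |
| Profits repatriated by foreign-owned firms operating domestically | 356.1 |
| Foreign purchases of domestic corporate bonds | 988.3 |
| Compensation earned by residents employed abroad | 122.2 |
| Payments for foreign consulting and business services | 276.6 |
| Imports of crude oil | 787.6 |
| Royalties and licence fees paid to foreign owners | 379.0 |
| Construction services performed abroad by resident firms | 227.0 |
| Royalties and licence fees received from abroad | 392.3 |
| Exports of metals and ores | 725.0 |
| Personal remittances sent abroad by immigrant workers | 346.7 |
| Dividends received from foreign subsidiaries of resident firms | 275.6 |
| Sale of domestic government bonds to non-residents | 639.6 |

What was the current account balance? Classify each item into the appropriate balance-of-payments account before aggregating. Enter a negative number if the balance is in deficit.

Goods: 725.0 + 472.5 - 787.6 - 2309.6 = -1899.7
Services: 392.3 - 379.0 - 276.6 + 227.0 = -36.3
Primary income: 122.2 + 275.6 - 356.1 = 41.7
Secondary income: 66.7 - 346.7 + 616.2 = 336.2
Current account = (-1899.7) + (-36.3) + 41.7 + 336.2 = -1558.1
(Excluded from the current account — financial account: increase in resident deposits held at foreign banks 432.1, foreign purchases of domestic corporate bonds 988.3, sale of domestic government bonds to non-residents 639.6; capital account: sale of embassy land to a foreign government 60.6.)

-1558.1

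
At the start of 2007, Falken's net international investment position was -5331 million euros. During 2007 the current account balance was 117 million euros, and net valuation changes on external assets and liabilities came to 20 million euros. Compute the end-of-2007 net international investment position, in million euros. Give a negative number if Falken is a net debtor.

-5194

Change in NIIP = current account + net valuation change = 117 + 20 = 137
End-of-year NIIP = -5331 + 137 = -5194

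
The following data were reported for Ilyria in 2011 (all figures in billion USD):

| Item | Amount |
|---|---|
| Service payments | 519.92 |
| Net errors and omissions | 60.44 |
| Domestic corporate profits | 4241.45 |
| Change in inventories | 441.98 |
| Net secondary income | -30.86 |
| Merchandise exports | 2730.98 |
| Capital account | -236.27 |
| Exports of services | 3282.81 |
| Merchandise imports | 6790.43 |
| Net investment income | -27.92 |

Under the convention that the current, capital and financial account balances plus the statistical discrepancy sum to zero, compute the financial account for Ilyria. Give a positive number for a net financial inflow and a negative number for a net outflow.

1531.17

Goods balance = 2730.98 - 6790.43 = -4059.45
Services balance = 3282.81 - 519.92 = 2762.89
Trade balance (goods + services) = -4059.45 + 2762.89 = -1296.56
Net primary income = -27.92
Net secondary income = -30.86
Current account = -1296.56 + (-27.92) + (-30.86) = -1355.34
Financial account = -(-1355.34 + (-236.27) + 60.44) = 1531.17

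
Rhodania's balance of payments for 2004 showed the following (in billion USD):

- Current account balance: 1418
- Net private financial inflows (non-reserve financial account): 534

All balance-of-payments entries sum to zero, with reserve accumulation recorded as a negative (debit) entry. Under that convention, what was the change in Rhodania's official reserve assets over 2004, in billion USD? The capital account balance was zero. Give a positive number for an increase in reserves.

Official reserve transactions balance = -(1418 + 534) = -1952
An accumulation of reserves is recorded as a debit (negative entry), so the change in the stock of reserves is the negative of that balance.
Change in official reserves = -(-1952) = 1952

1952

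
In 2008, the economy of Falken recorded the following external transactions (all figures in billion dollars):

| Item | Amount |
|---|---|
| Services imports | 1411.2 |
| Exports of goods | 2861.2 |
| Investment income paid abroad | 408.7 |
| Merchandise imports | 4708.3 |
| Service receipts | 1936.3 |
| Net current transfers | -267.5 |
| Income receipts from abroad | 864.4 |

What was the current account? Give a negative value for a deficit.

-1133.8

Goods balance = 2861.2 - 4708.3 = -1847.1
Services balance = 1936.3 - 1411.2 = 525.1
Trade balance (goods + services) = -1847.1 + 525.1 = -1322.0
Net primary income = 864.4 - 408.7 = 455.7
Net secondary income = -267.5
Current account = -1322.0 + 455.7 + (-267.5) = -1133.8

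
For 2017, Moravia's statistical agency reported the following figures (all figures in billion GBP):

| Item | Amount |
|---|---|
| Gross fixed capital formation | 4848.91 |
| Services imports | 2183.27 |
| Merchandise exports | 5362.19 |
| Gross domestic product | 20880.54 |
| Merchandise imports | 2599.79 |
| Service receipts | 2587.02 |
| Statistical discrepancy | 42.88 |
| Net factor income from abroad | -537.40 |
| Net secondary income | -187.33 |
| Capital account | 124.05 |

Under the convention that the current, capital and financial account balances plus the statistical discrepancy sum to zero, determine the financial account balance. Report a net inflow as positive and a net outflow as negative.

Goods balance = 5362.19 - 2599.79 = 2762.40
Services balance = 2587.02 - 2183.27 = 403.75
Trade balance (goods + services) = 2762.40 + 403.75 = 3166.15
Net primary income = -537.40
Net secondary income = -187.33
Current account = 3166.15 + (-537.40) + (-187.33) = 2441.42
Financial account = -(2441.42 + 124.05 + 42.88) = -2608.35

-2608.35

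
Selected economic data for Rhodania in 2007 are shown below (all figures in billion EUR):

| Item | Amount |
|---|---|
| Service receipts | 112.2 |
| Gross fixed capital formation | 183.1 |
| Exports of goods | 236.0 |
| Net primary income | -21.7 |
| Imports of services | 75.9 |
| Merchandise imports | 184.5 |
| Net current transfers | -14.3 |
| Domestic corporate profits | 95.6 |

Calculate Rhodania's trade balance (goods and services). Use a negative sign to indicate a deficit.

Goods balance = 236.0 - 184.5 = 51.5
Services balance = 112.2 - 75.9 = 36.3
Trade balance (goods + services) = 51.5 + 36.3 = 87.8

87.8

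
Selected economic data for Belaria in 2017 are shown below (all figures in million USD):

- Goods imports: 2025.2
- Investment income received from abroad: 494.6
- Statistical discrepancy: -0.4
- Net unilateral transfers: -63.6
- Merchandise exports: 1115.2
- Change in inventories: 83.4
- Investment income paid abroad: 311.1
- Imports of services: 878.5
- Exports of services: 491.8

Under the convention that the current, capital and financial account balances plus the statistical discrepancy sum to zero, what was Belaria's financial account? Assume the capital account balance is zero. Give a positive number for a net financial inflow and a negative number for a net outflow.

1177.2

Goods balance = 1115.2 - 2025.2 = -910.0
Services balance = 491.8 - 878.5 = -386.7
Trade balance (goods + services) = -910.0 + (-386.7) = -1296.7
Net primary income = 494.6 - 311.1 = 183.5
Net secondary income = -63.6
Current account = -1296.7 + 183.5 + (-63.6) = -1176.8
Financial account = -(-1176.8 + (-0.4)) = 1177.2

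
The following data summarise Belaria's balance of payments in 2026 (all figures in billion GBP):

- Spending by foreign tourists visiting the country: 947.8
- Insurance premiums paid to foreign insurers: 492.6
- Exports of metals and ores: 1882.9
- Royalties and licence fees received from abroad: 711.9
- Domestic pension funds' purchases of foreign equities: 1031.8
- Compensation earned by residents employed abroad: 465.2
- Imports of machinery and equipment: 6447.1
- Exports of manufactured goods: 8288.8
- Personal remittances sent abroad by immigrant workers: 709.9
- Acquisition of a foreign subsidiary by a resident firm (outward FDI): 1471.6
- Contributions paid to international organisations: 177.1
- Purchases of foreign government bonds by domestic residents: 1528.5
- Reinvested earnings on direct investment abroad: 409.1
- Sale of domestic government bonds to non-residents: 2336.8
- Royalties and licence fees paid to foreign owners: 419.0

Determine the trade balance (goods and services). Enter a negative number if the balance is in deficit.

4472.7

Goods: 1882.9 - 6447.1 + 8288.8 = 3724.6
Services: 711.9 - 492.6 + 947.8 - 419.0 = 748.1
Trade balance = 3724.6 + 748.1 = 4472.7
(Excluded from the trade balance — financial account: domestic pension funds' purchases of foreign equities 1031.8, acquisition of a foreign subsidiary by a resident firm (outward FDI) 1471.6, purchases of foreign government bonds by domestic residents 1528.5, sale of domestic government bonds to non-residents 2336.8; primary income: compensation earned by residents employed abroad 465.2, reinvested earnings on direct investment abroad 409.1; secondary income: personal remittances sent abroad by immigrant workers 709.9, contributions paid to international organisations 177.1.)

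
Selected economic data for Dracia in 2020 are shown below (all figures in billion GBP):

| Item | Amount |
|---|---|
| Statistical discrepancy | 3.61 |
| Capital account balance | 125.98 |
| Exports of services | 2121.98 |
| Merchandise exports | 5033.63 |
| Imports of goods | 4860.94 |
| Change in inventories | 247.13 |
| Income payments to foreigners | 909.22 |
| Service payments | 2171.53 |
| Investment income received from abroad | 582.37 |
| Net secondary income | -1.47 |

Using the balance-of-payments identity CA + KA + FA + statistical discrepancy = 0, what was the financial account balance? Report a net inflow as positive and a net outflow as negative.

75.59

Goods balance = 5033.63 - 4860.94 = 172.69
Services balance = 2121.98 - 2171.53 = -49.55
Trade balance (goods + services) = 172.69 + (-49.55) = 123.14
Net primary income = 582.37 - 909.22 = -326.85
Net secondary income = -1.47
Current account = 123.14 + (-326.85) + (-1.47) = -205.18
Financial account = -(-205.18 + 125.98 + 3.61) = 75.59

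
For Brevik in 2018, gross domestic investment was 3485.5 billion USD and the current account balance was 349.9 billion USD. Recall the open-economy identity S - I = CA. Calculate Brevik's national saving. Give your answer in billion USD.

S - I = CA (net lending to the rest of the world).
S = I + CA = 3485.5 + 349.9 = 3835.4

3835.4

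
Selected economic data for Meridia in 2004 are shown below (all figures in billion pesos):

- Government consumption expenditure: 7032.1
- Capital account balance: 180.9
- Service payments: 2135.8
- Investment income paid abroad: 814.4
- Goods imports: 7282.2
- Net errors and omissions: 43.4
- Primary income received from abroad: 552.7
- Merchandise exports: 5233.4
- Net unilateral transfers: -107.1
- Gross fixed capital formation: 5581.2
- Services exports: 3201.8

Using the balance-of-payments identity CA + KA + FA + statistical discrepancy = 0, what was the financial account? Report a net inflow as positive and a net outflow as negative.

Goods balance = 5233.4 - 7282.2 = -2048.8
Services balance = 3201.8 - 2135.8 = 1066.0
Trade balance (goods + services) = -2048.8 + 1066.0 = -982.8
Net primary income = 552.7 - 814.4 = -261.7
Net secondary income = -107.1
Current account = -982.8 + (-261.7) + (-107.1) = -1351.6
Financial account = -(-1351.6 + 180.9 + 43.4) = 1127.3

1127.3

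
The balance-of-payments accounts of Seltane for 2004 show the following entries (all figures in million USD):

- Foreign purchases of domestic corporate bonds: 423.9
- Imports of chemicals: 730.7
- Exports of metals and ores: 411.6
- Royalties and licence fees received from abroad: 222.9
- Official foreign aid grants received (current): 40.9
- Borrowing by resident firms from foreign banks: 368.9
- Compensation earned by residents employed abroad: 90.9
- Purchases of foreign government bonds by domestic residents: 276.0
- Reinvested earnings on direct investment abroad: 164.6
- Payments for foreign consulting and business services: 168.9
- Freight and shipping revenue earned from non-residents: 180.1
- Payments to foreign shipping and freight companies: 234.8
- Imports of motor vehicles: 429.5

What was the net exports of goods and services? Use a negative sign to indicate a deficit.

Goods: -730.7 + 411.6 - 429.5 = -748.6
Services: 180.1 + 222.9 - 168.9 - 234.8 = -0.7
Trade balance = -748.6 + (-0.7) = -749.3
(Excluded from the trade balance — financial account: foreign purchases of domestic corporate bonds 423.9, borrowing by resident firms from foreign banks 368.9, purchases of foreign government bonds by domestic residents 276.0; secondary income: official foreign aid grants received (current) 40.9; primary income: compensation earned by residents employed abroad 90.9, reinvested earnings on direct investment abroad 164.6.)

-749.3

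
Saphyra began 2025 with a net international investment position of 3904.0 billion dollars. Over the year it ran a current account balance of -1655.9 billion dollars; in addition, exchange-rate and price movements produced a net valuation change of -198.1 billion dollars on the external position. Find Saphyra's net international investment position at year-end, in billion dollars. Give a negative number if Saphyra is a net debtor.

2050.0

Change in NIIP = current account + net valuation change = -1655.9 + (-198.1) = -1854.0
End-of-year NIIP = 3904.0 + (-1854.0) = 2050.0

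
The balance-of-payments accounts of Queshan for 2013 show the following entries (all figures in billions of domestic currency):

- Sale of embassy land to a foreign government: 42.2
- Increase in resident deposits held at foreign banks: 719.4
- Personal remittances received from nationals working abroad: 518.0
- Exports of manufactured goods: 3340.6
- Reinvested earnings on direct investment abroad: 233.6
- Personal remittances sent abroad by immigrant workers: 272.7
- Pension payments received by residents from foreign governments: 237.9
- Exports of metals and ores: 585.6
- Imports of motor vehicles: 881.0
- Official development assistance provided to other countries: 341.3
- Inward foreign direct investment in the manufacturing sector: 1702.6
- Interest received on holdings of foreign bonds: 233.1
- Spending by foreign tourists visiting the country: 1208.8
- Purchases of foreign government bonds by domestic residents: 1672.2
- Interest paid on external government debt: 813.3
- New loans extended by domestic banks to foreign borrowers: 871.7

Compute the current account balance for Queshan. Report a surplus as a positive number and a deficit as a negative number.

4049.3

Goods: 3340.6 - 881.0 + 585.6 = 3045.2
Services: 1208.8
Primary income: 233.6 - 813.3 + 233.1 = -346.6
Secondary income: -341.3 + 237.9 - 272.7 + 518.0 = 141.9
Current account = 3045.2 + 1208.8 + (-346.6) + 141.9 = 4049.3
(Excluded from the current account — capital account: sale of embassy land to a foreign government 42.2; financial account: increase in resident deposits held at foreign banks 719.4, inward foreign direct investment in the manufacturing sector 1702.6, purchases of foreign government bonds by domestic residents 1672.2, new loans extended by domestic banks to foreign borrowers 871.7.)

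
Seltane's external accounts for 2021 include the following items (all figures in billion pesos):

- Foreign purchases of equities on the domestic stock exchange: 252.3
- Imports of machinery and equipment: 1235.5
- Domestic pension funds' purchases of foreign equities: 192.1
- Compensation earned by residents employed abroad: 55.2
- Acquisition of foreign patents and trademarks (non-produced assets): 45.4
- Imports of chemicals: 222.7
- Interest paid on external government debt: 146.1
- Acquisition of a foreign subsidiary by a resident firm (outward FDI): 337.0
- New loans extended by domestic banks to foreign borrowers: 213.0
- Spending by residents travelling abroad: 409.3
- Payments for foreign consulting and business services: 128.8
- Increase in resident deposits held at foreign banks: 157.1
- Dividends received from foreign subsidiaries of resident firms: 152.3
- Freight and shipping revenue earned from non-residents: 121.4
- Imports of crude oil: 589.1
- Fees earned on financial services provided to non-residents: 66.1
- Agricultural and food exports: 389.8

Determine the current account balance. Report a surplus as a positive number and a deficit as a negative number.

-1946.7

Goods: 389.8 - 589.1 - 222.7 - 1235.5 = -1657.5
Services: 66.1 - 409.3 + 121.4 - 128.8 = -350.6
Primary income: 55.2 + 152.3 - 146.1 = 61.4
Current account = (-1657.5) + (-350.6) + 61.4 = -1946.7
(Excluded from the current account — financial account: foreign purchases of equities on the domestic stock exchange 252.3, domestic pension funds' purchases of foreign equities 192.1, acquisition of a foreign subsidiary by a resident firm (outward FDI) 337.0, new loans extended by domestic banks to foreign borrowers 213.0, increase in resident deposits held at foreign banks 157.1; capital account: acquisition of foreign patents and trademarks (non-produced assets) 45.4.)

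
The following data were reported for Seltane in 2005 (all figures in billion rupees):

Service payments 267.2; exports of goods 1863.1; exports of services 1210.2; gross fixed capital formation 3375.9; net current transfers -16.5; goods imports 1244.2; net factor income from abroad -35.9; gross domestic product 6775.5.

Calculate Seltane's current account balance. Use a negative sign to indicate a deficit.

Goods balance = 1863.1 - 1244.2 = 618.9
Services balance = 1210.2 - 267.2 = 943.0
Trade balance (goods + services) = 618.9 + 943.0 = 1561.9
Net primary income = -35.9
Net secondary income = -16.5
Current account = 1561.9 + (-35.9) + (-16.5) = 1509.5

1509.5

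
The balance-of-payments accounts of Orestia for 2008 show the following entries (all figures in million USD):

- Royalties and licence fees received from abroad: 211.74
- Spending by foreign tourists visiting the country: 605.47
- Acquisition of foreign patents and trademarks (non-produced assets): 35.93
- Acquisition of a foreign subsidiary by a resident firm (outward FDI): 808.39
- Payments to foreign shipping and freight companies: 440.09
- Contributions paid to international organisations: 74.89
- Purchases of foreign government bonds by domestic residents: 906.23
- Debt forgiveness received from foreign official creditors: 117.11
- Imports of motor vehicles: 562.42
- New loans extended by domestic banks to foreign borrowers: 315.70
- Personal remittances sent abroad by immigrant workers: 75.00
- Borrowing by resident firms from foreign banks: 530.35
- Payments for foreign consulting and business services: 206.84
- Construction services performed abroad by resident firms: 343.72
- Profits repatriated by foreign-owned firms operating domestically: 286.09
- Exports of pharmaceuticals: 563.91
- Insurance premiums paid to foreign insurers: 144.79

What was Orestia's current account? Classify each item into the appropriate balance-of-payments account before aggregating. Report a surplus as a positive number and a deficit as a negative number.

-65.28

Goods: 563.91 - 562.42 = 1.49
Services: -144.79 - 206.84 + 605.47 + 343.72 - 440.09 + 211.74 = 369.21
Primary income: -286.09
Secondary income: -75.00 - 74.89 = -149.89
Current account = 1.49 + 369.21 + (-286.09) + (-149.89) = -65.28
(Excluded from the current account — capital account: acquisition of foreign patents and trademarks (non-produced assets) 35.93, debt forgiveness received from foreign official creditors 117.11; financial account: acquisition of a foreign subsidiary by a resident firm (outward FDI) 808.39, purchases of foreign government bonds by domestic residents 906.23, new loans extended by domestic banks to foreign borrowers 315.70, borrowing by resident firms from foreign banks 530.35.)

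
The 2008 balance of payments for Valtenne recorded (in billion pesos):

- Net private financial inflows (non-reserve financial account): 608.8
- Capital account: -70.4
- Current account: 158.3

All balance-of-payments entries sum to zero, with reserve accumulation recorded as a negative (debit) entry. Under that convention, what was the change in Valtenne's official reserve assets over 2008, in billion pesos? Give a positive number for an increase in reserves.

Official reserve transactions balance = -(158.3 + (-70.4) + 608.8) = -696.7
An accumulation of reserves is recorded as a debit (negative entry), so the change in the stock of reserves is the negative of that balance.
Change in official reserves = -(-696.7) = 696.7

696.7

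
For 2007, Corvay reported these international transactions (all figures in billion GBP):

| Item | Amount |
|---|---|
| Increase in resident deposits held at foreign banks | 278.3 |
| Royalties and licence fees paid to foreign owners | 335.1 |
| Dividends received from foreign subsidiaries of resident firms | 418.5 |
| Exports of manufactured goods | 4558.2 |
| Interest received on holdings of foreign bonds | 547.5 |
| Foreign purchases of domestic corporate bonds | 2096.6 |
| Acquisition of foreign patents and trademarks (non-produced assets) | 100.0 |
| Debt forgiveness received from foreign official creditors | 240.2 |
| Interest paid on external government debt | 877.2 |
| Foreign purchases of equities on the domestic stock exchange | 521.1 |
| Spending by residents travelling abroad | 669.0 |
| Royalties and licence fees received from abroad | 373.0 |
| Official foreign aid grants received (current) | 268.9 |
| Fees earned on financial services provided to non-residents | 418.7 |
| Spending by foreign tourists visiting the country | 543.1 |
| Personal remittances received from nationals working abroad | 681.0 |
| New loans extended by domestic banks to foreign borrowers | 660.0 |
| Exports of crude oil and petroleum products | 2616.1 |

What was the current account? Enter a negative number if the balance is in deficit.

Goods: 4558.2 + 2616.1 = 7174.3
Services: 373.0 - 669.0 - 335.1 + 418.7 + 543.1 = 330.7
Primary income: 418.5 - 877.2 + 547.5 = 88.8
Secondary income: 681.0 + 268.9 = 949.9
Current account = 7174.3 + 330.7 + 88.8 + 949.9 = 8543.7
(Excluded from the current account — financial account: increase in resident deposits held at foreign banks 278.3, foreign purchases of domestic corporate bonds 2096.6, foreign purchases of equities on the domestic stock exchange 521.1, new loans extended by domestic banks to foreign borrowers 660.0; capital account: acquisition of foreign patents and trademarks (non-produced assets) 100.0, debt forgiveness received from foreign official creditors 240.2.)

8543.7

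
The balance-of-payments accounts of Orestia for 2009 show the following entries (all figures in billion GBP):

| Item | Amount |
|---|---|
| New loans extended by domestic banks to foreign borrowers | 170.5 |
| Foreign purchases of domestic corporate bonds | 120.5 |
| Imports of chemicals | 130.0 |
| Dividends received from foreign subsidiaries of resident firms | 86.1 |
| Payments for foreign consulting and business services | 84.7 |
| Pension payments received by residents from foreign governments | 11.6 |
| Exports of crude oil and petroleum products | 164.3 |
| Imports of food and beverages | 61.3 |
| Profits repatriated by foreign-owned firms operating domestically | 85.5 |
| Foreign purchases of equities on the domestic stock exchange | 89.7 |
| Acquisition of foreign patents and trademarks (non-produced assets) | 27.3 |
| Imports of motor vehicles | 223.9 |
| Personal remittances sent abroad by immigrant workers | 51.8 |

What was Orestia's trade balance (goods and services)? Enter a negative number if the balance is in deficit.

-335.6

Goods: 164.3 - 130.0 - 223.9 - 61.3 = -250.9
Services: -84.7
Trade balance = -250.9 + (-84.7) = -335.6
(Excluded from the trade balance — financial account: new loans extended by domestic banks to foreign borrowers 170.5, foreign purchases of domestic corporate bonds 120.5, foreign purchases of equities on the domestic stock exchange 89.7; primary income: dividends received from foreign subsidiaries of resident firms 86.1, profits repatriated by foreign-owned firms operating domestically 85.5; secondary income: pension payments received by residents from foreign governments 11.6, personal remittances sent abroad by immigrant workers 51.8; capital account: acquisition of foreign patents and trademarks (non-produced assets) 27.3.)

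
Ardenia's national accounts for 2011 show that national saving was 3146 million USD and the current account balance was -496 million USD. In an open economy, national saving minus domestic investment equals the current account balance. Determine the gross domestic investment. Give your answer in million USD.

3642

I = S - CA = 3146 - (-496) = 3642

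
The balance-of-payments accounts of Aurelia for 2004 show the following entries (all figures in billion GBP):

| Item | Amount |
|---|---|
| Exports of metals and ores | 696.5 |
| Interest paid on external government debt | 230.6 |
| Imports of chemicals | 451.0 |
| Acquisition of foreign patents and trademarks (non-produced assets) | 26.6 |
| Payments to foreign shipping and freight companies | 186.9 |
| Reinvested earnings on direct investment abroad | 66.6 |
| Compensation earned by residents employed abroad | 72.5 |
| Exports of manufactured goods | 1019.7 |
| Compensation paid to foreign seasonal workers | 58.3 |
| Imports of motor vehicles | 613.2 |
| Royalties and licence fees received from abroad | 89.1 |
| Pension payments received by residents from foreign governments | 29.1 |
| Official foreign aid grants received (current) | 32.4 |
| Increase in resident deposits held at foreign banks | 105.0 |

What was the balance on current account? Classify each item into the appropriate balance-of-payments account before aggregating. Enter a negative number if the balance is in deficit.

Goods: 1019.7 + 696.5 - 613.2 - 451.0 = 652.0
Services: 89.1 - 186.9 = -97.8
Primary income: -58.3 - 230.6 + 66.6 + 72.5 = -149.8
Secondary income: 29.1 + 32.4 = 61.5
Current account = 652.0 + (-97.8) + (-149.8) + 61.5 = 465.9
(Excluded from the current account — capital account: acquisition of foreign patents and trademarks (non-produced assets) 26.6; financial account: increase in resident deposits held at foreign banks 105.0.)

465.9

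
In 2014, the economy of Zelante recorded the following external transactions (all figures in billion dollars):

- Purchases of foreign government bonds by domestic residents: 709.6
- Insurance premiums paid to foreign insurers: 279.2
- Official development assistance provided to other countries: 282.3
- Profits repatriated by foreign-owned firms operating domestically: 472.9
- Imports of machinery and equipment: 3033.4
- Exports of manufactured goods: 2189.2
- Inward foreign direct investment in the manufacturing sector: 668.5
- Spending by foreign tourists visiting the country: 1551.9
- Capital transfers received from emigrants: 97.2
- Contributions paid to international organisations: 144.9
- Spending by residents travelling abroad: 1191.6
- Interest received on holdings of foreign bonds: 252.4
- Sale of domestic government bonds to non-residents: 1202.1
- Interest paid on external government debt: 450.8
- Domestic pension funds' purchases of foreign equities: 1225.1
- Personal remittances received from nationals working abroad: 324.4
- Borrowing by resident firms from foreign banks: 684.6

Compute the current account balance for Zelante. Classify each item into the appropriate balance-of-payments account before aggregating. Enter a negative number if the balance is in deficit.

Goods: 2189.2 - 3033.4 = -844.2
Services: 1551.9 - 279.2 - 1191.6 = 81.1
Primary income: 252.4 - 472.9 - 450.8 = -671.3
Secondary income: -144.9 + 324.4 - 282.3 = -102.8
Current account = (-844.2) + 81.1 + (-671.3) + (-102.8) = -1537.2
(Excluded from the current account — financial account: purchases of foreign government bonds by domestic residents 709.6, inward foreign direct investment in the manufacturing sector 668.5, sale of domestic government bonds to non-residents 1202.1, domestic pension funds' purchases of foreign equities 1225.1, borrowing by resident firms from foreign banks 684.6; capital account: capital transfers received from emigrants 97.2.)

-1537.2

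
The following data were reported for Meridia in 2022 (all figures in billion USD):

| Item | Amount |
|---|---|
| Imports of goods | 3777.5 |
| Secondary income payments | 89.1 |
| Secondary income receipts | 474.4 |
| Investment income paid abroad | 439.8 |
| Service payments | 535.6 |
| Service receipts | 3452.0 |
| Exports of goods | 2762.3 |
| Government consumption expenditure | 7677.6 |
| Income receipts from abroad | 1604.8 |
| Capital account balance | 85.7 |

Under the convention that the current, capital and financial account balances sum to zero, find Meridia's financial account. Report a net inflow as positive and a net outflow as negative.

Goods balance = 2762.3 - 3777.5 = -1015.2
Services balance = 3452.0 - 535.6 = 2916.4
Trade balance (goods + services) = -1015.2 + 2916.4 = 1901.2
Net primary income = 1604.8 - 439.8 = 1165.0
Net secondary income = 474.4 - 89.1 = 385.3
Current account = 1901.2 + 1165.0 + 385.3 = 3451.5
Financial account = -(3451.5 + 85.7) = -3537.2

-3537.2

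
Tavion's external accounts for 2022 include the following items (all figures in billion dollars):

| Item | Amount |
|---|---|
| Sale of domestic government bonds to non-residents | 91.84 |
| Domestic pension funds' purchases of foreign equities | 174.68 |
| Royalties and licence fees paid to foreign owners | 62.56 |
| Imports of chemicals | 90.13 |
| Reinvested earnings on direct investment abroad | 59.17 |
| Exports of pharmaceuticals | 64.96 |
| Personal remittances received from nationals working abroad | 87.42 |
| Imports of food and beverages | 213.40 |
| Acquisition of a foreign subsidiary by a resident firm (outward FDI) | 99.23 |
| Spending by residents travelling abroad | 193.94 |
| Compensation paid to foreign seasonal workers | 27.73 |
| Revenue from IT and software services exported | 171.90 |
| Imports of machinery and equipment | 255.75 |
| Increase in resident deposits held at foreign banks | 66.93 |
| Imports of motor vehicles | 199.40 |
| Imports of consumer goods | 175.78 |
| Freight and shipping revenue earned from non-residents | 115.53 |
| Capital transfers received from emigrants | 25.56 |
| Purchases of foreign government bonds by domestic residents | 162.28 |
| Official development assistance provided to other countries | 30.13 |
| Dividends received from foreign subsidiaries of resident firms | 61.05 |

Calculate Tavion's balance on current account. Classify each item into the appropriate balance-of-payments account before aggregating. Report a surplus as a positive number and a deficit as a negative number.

-688.79

Goods: -175.78 - 90.13 - 255.75 - 213.40 + 64.96 - 199.40 = -869.50
Services: 171.90 + 115.53 - 62.56 - 193.94 = 30.93
Primary income: 61.05 - 27.73 + 59.17 = 92.49
Secondary income: -30.13 + 87.42 = 57.29
Current account = (-869.50) + 30.93 + 92.49 + 57.29 = -688.79
(Excluded from the current account — financial account: sale of domestic government bonds to non-residents 91.84, domestic pension funds' purchases of foreign equities 174.68, acquisition of a foreign subsidiary by a resident firm (outward FDI) 99.23, increase in resident deposits held at foreign banks 66.93, purchases of foreign government bonds by domestic residents 162.28; capital account: capital transfers received from emigrants 25.56.)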